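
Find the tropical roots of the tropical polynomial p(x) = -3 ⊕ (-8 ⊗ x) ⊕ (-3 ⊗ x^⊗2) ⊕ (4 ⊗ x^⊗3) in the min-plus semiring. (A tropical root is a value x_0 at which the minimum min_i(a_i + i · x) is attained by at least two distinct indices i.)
Roots: {-7, -5, 5}

Each tropical root is a break point of the lower envelope of the lines y = a_i + i · x (there are 4 lines, with slopes 0, 1, ..., 3). Only the lines that attain the minimum somewhere contribute to roots; other lines are dominated. Here the surviving (envelope) indices are i = 3, i = 2, i = 1, i = 0.
Intersections between consecutive envelope lines give the roots: for adjacent envelope indices i < j the intersection is x = (a_i − a_j) / (j − i). Reading off the sorted break points: {-7, -5, 5}.
Verification: at each break x_0, at least two indices attain the minimum of min_i(a_i + i · x_0).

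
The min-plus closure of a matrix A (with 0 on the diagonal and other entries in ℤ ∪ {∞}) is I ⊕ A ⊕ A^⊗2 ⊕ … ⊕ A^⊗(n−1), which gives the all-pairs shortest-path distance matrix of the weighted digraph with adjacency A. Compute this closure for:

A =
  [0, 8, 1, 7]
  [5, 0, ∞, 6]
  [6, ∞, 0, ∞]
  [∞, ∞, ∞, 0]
Closure =
  [0, 8, 1, 7]
  [5, 0, 6, 6]
  [6, 14, 0, 13]
  [∞, ∞, ∞, 0]

This is the Floyd-Warshall all-pairs shortest-path computation. For each intermediate vertex k = 0, 1, …, 3, update dist[i][j] ← min(dist[i][j], dist[i][k] + dist[k][j]). The final matrix gives, for each (i, j), the minimum total weight of any directed path from i to j (possibly empty when i = j).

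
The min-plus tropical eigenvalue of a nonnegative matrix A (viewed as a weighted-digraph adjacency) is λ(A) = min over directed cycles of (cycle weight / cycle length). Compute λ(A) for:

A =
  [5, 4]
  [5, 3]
λ(A) = 3

Enumerate directed cycles and compute their means (weight / length). Sample:
  cycle 0 → 0: weight = 5, length = 1, mean = 5/1 ≈ 5.000
  cycle 1 → 1: weight = 3, length = 1, mean = 3/1 ≈ 3.000
  cycle 0 → 1 → 0: weight = 9, length = 2, mean = 9/2 ≈ 4.500
  cycle 1 → 0 → 1: weight = 9, length = 2, mean = 9/2 ≈ 4.500
Minimum mean = 3.000, attained e.g. along the cycle 1 → 1 with weight 3 and length 1. So λ(A) = 3/1 = 3.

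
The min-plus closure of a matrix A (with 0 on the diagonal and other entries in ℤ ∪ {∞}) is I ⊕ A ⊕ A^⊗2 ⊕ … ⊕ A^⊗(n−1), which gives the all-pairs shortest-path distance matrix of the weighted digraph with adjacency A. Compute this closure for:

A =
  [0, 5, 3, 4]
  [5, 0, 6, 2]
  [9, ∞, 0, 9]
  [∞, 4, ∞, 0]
Closure =
  [0, 5, 3, 4]
  [5, 0, 6, 2]
  [9, 13, 0, 9]
  [9, 4, 10, 0]

This is the Floyd-Warshall all-pairs shortest-path computation. For each intermediate vertex k = 0, 1, …, 3, update dist[i][j] ← min(dist[i][j], dist[i][k] + dist[k][j]). The final matrix gives, for each (i, j), the minimum total weight of any directed path from i to j (possibly empty when i = j).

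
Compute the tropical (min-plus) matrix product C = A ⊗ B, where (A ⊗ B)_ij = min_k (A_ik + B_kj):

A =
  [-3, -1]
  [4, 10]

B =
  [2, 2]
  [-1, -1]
A ⊗ B =
  [-2, -2]
  [6, 6]

Apply the min-plus product entry-by-entry:
  C[0][0] = min over k of (A[0][0] + B[0][0] = -3 + 2 = -1, A[0][1] + B[1][0] = -1 + -1 = -2) = -2 (attained at k = 1)
  C[0][1] = min over k of (A[0][0] + B[0][1] = -3 + 2 = -1, A[0][1] + B[1][1] = -1 + -1 = -2) = -2 (attained at k = 1)
  C[1][0] = min over k of (A[1][0] + B[0][0] = 4 + 2 = 6, A[1][1] + B[1][0] = 10 + -1 = 9) = 6 (attained at k = 0)
  C[1][1] = min over k of (A[1][0] + B[0][1] = 4 + 2 = 6, A[1][1] + B[1][1] = 10 + -1 = 9) = 6 (attained at k = 0)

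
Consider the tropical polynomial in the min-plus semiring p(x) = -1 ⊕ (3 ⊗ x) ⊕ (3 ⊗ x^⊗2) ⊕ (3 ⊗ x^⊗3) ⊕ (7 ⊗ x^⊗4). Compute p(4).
p(4) = -1

A tropical monomial a ⊗ x^⊗i evaluates to a + i · x. Evaluating each term at x = 4:
  Term 0 contributes -1 + 0 · 4 = -1
  Term 1 contributes 3 + 1 · 4 = 7
  Term 2 contributes 3 + 2 · 4 = 11
  Term 3 contributes 3 + 3 · 4 = 15
  Term 4 contributes 7 + 4 · 4 = 23
p(4) = ⊕ of these = min[-1, 7, 11, 15, 23] = -1.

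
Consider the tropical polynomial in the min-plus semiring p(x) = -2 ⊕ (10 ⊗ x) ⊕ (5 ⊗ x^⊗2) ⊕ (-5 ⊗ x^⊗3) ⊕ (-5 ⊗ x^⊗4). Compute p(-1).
p(-1) = -9

A tropical monomial a ⊗ x^⊗i evaluates to a + i · x. Evaluating each term at x = -1:
  Term 0 contributes -2 + 0 · -1 = -2
  Term 1 contributes 10 + 1 · -1 = 9
  Term 2 contributes 5 + 2 · -1 = 3
  Term 3 contributes -5 + 3 · -1 = -8
  Term 4 contributes -5 + 4 · -1 = -9
p(-1) = ⊕ of these = min[-2, 9, 3, -8, -9] = -9.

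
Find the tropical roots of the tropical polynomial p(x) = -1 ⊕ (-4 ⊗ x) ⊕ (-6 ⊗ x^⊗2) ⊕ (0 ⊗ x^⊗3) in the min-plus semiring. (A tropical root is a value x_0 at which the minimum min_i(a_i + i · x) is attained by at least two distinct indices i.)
Roots: {-6, 2, 3}

Each tropical root is a break point of the lower envelope of the lines y = a_i + i · x (there are 4 lines, with slopes 0, 1, ..., 3). Only the lines that attain the minimum somewhere contribute to roots; other lines are dominated. Here the surviving (envelope) indices are i = 3, i = 2, i = 1, i = 0.
Intersections between consecutive envelope lines give the roots: for adjacent envelope indices i < j the intersection is x = (a_i − a_j) / (j − i). Reading off the sorted break points: {-6, 2, 3}.
Verification: at each break x_0, at least two indices attain the minimum of min_i(a_i + i · x_0).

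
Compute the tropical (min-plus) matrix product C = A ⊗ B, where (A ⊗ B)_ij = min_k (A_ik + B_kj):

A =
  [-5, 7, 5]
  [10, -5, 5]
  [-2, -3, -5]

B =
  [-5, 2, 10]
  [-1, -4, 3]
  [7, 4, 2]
A ⊗ B =
  [-10, -3, 5]
  [-6, -9, -2]
  [-7, -7, -3]

Apply the min-plus product entry-by-entry:
  C[0][0] = min over k of (A[0][0] + B[0][0] = -5 + -5 = -10, A[0][1] + B[1][0] = 7 + -1 = 6, A[0][2] + B[2][0] = 5 + 7 = 12) = -10 (attained at k = 0)
  C[0][1] = min over k of (A[0][0] + B[0][1] = -5 + 2 = -3, A[0][1] + B[1][1] = 7 + -4 = 3, A[0][2] + B[2][1] = 5 + 4 = 9) = -3 (attained at k = 0)
  C[0][2] = min over k of (A[0][0] + B[0][2] = -5 + 10 = 5, A[0][1] + B[1][2] = 7 + 3 = 10, A[0][2] + B[2][2] = 5 + 2 = 7) = 5 (attained at k = 0)
  C[1][0] = min over k of (A[1][0] + B[0][0] = 10 + -5 = 5, A[1][1] + B[1][0] = -5 + -1 = -6, A[1][2] + B[2][0] = 5 + 7 = 12) = -6 (attained at k = 1)
  C[1][1] = min over k of (A[1][0] + B[0][1] = 10 + 2 = 12, A[1][1] + B[1][1] = -5 + -4 = -9, A[1][2] + B[2][1] = 5 + 4 = 9) = -9 (attained at k = 1)
  C[1][2] = min over k of (A[1][0] + B[0][2] = 10 + 10 = 20, A[1][1] + B[1][2] = -5 + 3 = -2, A[1][2] + B[2][2] = 5 + 2 = 7) = -2 (attained at k = 1)
  C[2][0] = min over k of (A[2][0] + B[0][0] = -2 + -5 = -7, A[2][1] + B[1][0] = -3 + -1 = -4, A[2][2] + B[2][0] = -5 + 7 = 2) = -7 (attained at k = 0)
  C[2][1] = min over k of (A[2][0] + B[0][1] = -2 + 2 = 0, A[2][1] + B[1][1] = -3 + -4 = -7, A[2][2] + B[2][1] = -5 + 4 = -1) = -7 (attained at k = 1)
  C[2][2] = min over k of (A[2][0] + B[0][2] = -2 + 10 = 8, A[2][1] + B[1][2] = -3 + 3 = 0, A[2][2] + B[2][2] = -5 + 2 = -3) = -3 (attained at k = 2)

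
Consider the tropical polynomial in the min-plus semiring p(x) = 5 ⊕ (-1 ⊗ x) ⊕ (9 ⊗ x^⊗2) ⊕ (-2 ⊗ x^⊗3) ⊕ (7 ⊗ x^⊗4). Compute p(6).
p(6) = 5

A tropical monomial a ⊗ x^⊗i evaluates to a + i · x. Evaluating each term at x = 6:
  Term 0 contributes 5 + 0 · 6 = 5
  Term 1 contributes -1 + 1 · 6 = 5
  Term 2 contributes 9 + 2 · 6 = 21
  Term 3 contributes -2 + 3 · 6 = 16
  Term 4 contributes 7 + 4 · 6 = 31
p(6) = ⊕ of these = min[5, 5, 21, 16, 31] = 5.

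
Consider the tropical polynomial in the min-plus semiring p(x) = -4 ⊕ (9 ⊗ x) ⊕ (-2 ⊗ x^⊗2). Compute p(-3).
p(-3) = -8

A tropical monomial a ⊗ x^⊗i evaluates to a + i · x. Evaluating each term at x = -3:
  Term 0 contributes -4 + 0 · -3 = -4
  Term 1 contributes 9 + 1 · -3 = 6
  Term 2 contributes -2 + 2 · -3 = -8
p(-3) = ⊕ of these = min[-4, 6, -8] = -8.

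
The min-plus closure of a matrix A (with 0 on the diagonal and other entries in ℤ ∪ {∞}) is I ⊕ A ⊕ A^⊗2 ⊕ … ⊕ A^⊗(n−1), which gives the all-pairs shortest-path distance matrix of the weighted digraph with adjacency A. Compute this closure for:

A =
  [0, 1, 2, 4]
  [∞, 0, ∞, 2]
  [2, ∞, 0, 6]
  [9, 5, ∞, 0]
Closure =
  [0, 1, 2, 3]
  [11, 0, 13, 2]
  [2, 3, 0, 5]
  [9, 5, 11, 0]

This is the Floyd-Warshall all-pairs shortest-path computation. For each intermediate vertex k = 0, 1, …, 3, update dist[i][j] ← min(dist[i][j], dist[i][k] + dist[k][j]). The final matrix gives, for each (i, j), the minimum total weight of any directed path from i to j (possibly empty when i = j).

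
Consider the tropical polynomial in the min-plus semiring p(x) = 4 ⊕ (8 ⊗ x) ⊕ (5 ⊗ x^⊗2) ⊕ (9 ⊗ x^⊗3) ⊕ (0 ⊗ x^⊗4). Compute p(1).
p(1) = 4

A tropical monomial a ⊗ x^⊗i evaluates to a + i · x. Evaluating each term at x = 1:
  Term 0 contributes 4 + 0 · 1 = 4
  Term 1 contributes 8 + 1 · 1 = 9
  Term 2 contributes 5 + 2 · 1 = 7
  Term 3 contributes 9 + 3 · 1 = 12
  Term 4 contributes 0 + 4 · 1 = 4
p(1) = ⊕ of these = min[4, 9, 7, 12, 4] = 4.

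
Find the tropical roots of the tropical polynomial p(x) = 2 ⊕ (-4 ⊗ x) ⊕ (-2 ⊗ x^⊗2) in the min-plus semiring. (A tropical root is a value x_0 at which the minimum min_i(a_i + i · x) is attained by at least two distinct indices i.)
Roots: {-2, 6}

Each tropical root is a break point of the lower envelope of the lines y = a_i + i · x (there are 3 lines, with slopes 0, 1, ..., 2). Only the lines that attain the minimum somewhere contribute to roots; other lines are dominated. Here the surviving (envelope) indices are i = 2, i = 1, i = 0.
Intersections between consecutive envelope lines give the roots: for adjacent envelope indices i < j the intersection is x = (a_i − a_j) / (j − i). Reading off the sorted break points: {-2, 6}.
Verification: at each break x_0, at least two indices attain the minimum of min_i(a_i + i · x_0).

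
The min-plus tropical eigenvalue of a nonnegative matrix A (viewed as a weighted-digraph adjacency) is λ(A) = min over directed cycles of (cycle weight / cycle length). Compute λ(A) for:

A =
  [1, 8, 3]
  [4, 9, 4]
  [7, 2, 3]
λ(A) = 1

Enumerate directed cycles and compute their means (weight / length). Sample:
  cycle 0 → 0: weight = 1, length = 1, mean = 1/1 ≈ 1.000
  cycle 1 → 1: weight = 9, length = 1, mean = 9/1 ≈ 9.000
  cycle 2 → 2: weight = 3, length = 1, mean = 3/1 ≈ 3.000
  cycle 0 → 1 → 0: weight = 12, length = 2, mean = 12/2 ≈ 6.000
  cycle 0 → 2 → 0: weight = 10, length = 2, mean = 10/2 ≈ 5.000
  cycle 1 → 0 → 1: weight = 12, length = 2, mean = 12/2 ≈ 6.000
Minimum mean = 1.000, attained e.g. along the cycle 0 → 0 with weight 1 and length 1. So λ(A) = 1/1 = 1.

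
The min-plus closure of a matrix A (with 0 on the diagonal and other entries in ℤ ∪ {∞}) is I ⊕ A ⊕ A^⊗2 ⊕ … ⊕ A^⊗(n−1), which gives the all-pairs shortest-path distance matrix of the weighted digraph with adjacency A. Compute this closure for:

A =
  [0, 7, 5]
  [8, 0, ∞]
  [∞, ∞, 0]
Closure =
  [0, 7, 5]
  [8, 0, 13]
  [∞, ∞, 0]

This is the Floyd-Warshall all-pairs shortest-path computation. For each intermediate vertex k = 0, 1, …, 2, update dist[i][j] ← min(dist[i][j], dist[i][k] + dist[k][j]). The final matrix gives, for each (i, j), the minimum total weight of any directed path from i to j (possibly empty when i = j).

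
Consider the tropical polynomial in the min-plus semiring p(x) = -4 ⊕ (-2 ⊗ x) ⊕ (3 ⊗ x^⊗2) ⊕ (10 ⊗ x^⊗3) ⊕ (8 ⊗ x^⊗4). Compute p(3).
p(3) = -4

A tropical monomial a ⊗ x^⊗i evaluates to a + i · x. Evaluating each term at x = 3:
  Term 0 contributes -4 + 0 · 3 = -4
  Term 1 contributes -2 + 1 · 3 = 1
  Term 2 contributes 3 + 2 · 3 = 9
  Term 3 contributes 10 + 3 · 3 = 19
  Term 4 contributes 8 + 4 · 3 = 20
p(3) = ⊕ of these = min[-4, 1, 9, 19, 20] = -4.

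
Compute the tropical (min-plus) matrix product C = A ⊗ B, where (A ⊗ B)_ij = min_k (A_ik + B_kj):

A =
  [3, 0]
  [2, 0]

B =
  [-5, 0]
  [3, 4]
A ⊗ B =
  [-2, 3]
  [-3, 2]

Apply the min-plus product entry-by-entry:
  C[0][0] = min over k of (A[0][0] + B[0][0] = 3 + -5 = -2, A[0][1] + B[1][0] = 0 + 3 = 3) = -2 (attained at k = 0)
  C[0][1] = min over k of (A[0][0] + B[0][1] = 3 + 0 = 3, A[0][1] + B[1][1] = 0 + 4 = 4) = 3 (attained at k = 0)
  C[1][0] = min over k of (A[1][0] + B[0][0] = 2 + -5 = -3, A[1][1] + B[1][0] = 0 + 3 = 3) = -3 (attained at k = 0)
  C[1][1] = min over k of (A[1][0] + B[0][1] = 2 + 0 = 2, A[1][1] + B[1][1] = 0 + 4 = 4) = 2 (attained at k = 0)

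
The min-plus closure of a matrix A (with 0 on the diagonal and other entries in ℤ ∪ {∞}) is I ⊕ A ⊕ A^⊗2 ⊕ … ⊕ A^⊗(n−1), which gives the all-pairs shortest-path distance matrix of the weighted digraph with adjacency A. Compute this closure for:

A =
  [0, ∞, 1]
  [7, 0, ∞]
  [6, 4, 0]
Closure =
  [0, 5, 1]
  [7, 0, 8]
  [6, 4, 0]

This is the Floyd-Warshall all-pairs shortest-path computation. For each intermediate vertex k = 0, 1, …, 2, update dist[i][j] ← min(dist[i][j], dist[i][k] + dist[k][j]). The final matrix gives, for each (i, j), the minimum total weight of any directed path from i to j (possibly empty when i = j).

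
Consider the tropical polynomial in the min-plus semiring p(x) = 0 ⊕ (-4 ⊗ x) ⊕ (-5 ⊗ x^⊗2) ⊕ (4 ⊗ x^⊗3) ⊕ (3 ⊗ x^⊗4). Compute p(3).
p(3) = -1

A tropical monomial a ⊗ x^⊗i evaluates to a + i · x. Evaluating each term at x = 3:
  Term 0 contributes 0 + 0 · 3 = 0
  Term 1 contributes -4 + 1 · 3 = -1
  Term 2 contributes -5 + 2 · 3 = 1
  Term 3 contributes 4 + 3 · 3 = 13
  Term 4 contributes 3 + 4 · 3 = 15
p(3) = ⊕ of these = min[0, -1, 1, 13, 15] = -1.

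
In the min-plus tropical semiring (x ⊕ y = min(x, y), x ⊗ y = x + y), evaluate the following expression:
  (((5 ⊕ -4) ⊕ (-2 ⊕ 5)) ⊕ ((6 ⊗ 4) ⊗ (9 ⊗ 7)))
(((5 ⊕ -4) ⊕ (-2 ⊕ 5)) ⊕ ((6 ⊗ 4) ⊗ (9 ⊗ 7))) = -4

Expand innermost to outermost. Recall ⊕ takes the minimum of its arguments and ⊗ takes their sum. Working out the expression (((5 ⊕ -4) ⊕ (-2 ⊕ 5)) ⊕ ((6 ⊗ 4) ⊗ (9 ⊗ 7))) gives -4.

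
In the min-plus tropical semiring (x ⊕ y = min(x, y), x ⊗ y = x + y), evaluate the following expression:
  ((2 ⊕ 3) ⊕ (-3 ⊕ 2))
((2 ⊕ 3) ⊕ (-3 ⊕ 2)) = -3

Expand innermost to outermost. Recall ⊕ takes the minimum of its arguments and ⊗ takes their sum. Working out the expression ((2 ⊕ 3) ⊕ (-3 ⊕ 2)) gives -3.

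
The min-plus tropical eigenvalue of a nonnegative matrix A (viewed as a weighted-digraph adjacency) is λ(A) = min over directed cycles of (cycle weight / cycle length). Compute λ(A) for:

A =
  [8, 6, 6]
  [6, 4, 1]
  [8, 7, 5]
λ(A) = 4

Enumerate directed cycles and compute their means (weight / length). Sample:
  cycle 0 → 0: weight = 8, length = 1, mean = 8/1 ≈ 8.000
  cycle 1 → 1: weight = 4, length = 1, mean = 4/1 ≈ 4.000
  cycle 2 → 2: weight = 5, length = 1, mean = 5/1 ≈ 5.000
  cycle 0 → 1 → 0: weight = 12, length = 2, mean = 12/2 ≈ 6.000
  cycle 0 → 2 → 0: weight = 14, length = 2, mean = 14/2 ≈ 7.000
  cycle 1 → 0 → 1: weight = 12, length = 2, mean = 12/2 ≈ 6.000
Minimum mean = 4.000, attained e.g. along the cycle 1 → 1 with weight 4 and length 1. So λ(A) = 4/1 = 4.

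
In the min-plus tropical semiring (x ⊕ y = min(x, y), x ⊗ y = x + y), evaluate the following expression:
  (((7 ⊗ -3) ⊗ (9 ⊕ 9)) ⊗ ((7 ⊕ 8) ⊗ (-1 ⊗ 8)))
(((7 ⊗ -3) ⊗ (9 ⊕ 9)) ⊗ ((7 ⊕ 8) ⊗ (-1 ⊗ 8))) = 27

Expand innermost to outermost. Recall ⊕ takes the minimum of its arguments and ⊗ takes their sum. Working out the expression (((7 ⊗ -3) ⊗ (9 ⊕ 9)) ⊗ ((7 ⊕ 8) ⊗ (-1 ⊗ 8))) gives 27.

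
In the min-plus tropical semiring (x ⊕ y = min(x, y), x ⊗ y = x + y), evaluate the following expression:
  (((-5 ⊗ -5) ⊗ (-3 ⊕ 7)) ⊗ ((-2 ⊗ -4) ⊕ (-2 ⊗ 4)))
(((-5 ⊗ -5) ⊗ (-3 ⊕ 7)) ⊗ ((-2 ⊗ -4) ⊕ (-2 ⊗ 4))) = -19

Expand innermost to outermost. Recall ⊕ takes the minimum of its arguments and ⊗ takes their sum. Working out the expression (((-5 ⊗ -5) ⊗ (-3 ⊕ 7)) ⊗ ((-2 ⊗ -4) ⊕ (-2 ⊗ 4))) gives -19.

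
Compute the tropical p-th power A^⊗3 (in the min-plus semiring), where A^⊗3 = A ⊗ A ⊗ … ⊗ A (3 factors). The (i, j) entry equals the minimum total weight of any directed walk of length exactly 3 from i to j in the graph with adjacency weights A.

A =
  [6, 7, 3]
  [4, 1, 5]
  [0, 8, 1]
A^⊗3 =
  [4, 9, 5]
  [6, 3, 7]
  [2, 8, 3]

Each entry (A^⊗3)_ij equals the minimum over all length-3 walks i = v_0 → v_1 → … → v_3 = j of Σ_t A[v_t][v_{t+1}]. For example, for (i, j) = (0, 2) we minimise over 9 possible intermediate vertex sequences; the minimum is 5, attained along the walk 0 → 2 → 2 → 2.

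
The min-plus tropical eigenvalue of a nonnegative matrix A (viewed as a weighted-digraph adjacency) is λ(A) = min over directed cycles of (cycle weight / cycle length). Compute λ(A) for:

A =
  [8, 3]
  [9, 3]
λ(A) = 3

Enumerate directed cycles and compute their means (weight / length). Sample:
  cycle 0 → 0: weight = 8, length = 1, mean = 8/1 ≈ 8.000
  cycle 1 → 1: weight = 3, length = 1, mean = 3/1 ≈ 3.000
  cycle 0 → 1 → 0: weight = 12, length = 2, mean = 12/2 ≈ 6.000
  cycle 1 → 0 → 1: weight = 12, length = 2, mean = 12/2 ≈ 6.000
Minimum mean = 3.000, attained e.g. along the cycle 1 → 1 with weight 3 and length 1. So λ(A) = 3/1 = 3.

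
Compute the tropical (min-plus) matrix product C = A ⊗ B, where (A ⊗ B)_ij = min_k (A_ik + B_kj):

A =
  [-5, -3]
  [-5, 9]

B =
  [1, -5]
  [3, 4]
A ⊗ B =
  [-4, -10]
  [-4, -10]

Apply the min-plus product entry-by-entry:
  C[0][0] = min over k of (A[0][0] + B[0][0] = -5 + 1 = -4, A[0][1] + B[1][0] = -3 + 3 = 0) = -4 (attained at k = 0)
  C[0][1] = min over k of (A[0][0] + B[0][1] = -5 + -5 = -10, A[0][1] + B[1][1] = -3 + 4 = 1) = -10 (attained at k = 0)
  C[1][0] = min over k of (A[1][0] + B[0][0] = -5 + 1 = -4, A[1][1] + B[1][0] = 9 + 3 = 12) = -4 (attained at k = 0)
  C[1][1] = min over k of (A[1][0] + B[0][1] = -5 + -5 = -10, A[1][1] + B[1][1] = 9 + 4 = 13) = -10 (attained at k = 0)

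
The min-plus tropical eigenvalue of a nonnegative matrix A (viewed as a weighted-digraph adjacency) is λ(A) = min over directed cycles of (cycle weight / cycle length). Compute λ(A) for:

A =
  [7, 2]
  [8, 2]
λ(A) = 2

Enumerate directed cycles and compute their means (weight / length). Sample:
  cycle 0 → 0: weight = 7, length = 1, mean = 7/1 ≈ 7.000
  cycle 1 → 1: weight = 2, length = 1, mean = 2/1 ≈ 2.000
  cycle 0 → 1 → 0: weight = 10, length = 2, mean = 10/2 ≈ 5.000
  cycle 1 → 0 → 1: weight = 10, length = 2, mean = 10/2 ≈ 5.000
Minimum mean = 2.000, attained e.g. along the cycle 1 → 1 with weight 2 and length 1. So λ(A) = 2/1 = 2.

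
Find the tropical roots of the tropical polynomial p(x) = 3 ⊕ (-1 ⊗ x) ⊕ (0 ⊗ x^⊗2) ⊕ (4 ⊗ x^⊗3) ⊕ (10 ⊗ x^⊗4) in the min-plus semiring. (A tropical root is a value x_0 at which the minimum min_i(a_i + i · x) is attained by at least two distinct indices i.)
Roots: {-6, -4, -1, 4}

Each tropical root is a break point of the lower envelope of the lines y = a_i + i · x (there are 5 lines, with slopes 0, 1, ..., 4). Only the lines that attain the minimum somewhere contribute to roots; other lines are dominated. Here the surviving (envelope) indices are i = 4, i = 3, i = 2, i = 1, i = 0.
Intersections between consecutive envelope lines give the roots: for adjacent envelope indices i < j the intersection is x = (a_i − a_j) / (j − i). Reading off the sorted break points: {-6, -4, -1, 4}.
Verification: at each break x_0, at least two indices attain the minimum of min_i(a_i + i · x_0).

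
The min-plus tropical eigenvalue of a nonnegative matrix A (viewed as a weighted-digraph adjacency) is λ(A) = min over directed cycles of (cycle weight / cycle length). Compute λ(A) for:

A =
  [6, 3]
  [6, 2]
λ(A) = 2

Enumerate directed cycles and compute their means (weight / length). Sample:
  cycle 0 → 0: weight = 6, length = 1, mean = 6/1 ≈ 6.000
  cycle 1 → 1: weight = 2, length = 1, mean = 2/1 ≈ 2.000
  cycle 0 → 1 → 0: weight = 9, length = 2, mean = 9/2 ≈ 4.500
  cycle 1 → 0 → 1: weight = 9, length = 2, mean = 9/2 ≈ 4.500
Minimum mean = 2.000, attained e.g. along the cycle 1 → 1 with weight 2 and length 1. So λ(A) = 2/1 = 2.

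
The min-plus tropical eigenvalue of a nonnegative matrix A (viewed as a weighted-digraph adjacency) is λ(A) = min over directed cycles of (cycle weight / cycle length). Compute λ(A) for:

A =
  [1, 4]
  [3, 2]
λ(A) = 1

Enumerate directed cycles and compute their means (weight / length). Sample:
  cycle 0 → 0: weight = 1, length = 1, mean = 1/1 ≈ 1.000
  cycle 1 → 1: weight = 2, length = 1, mean = 2/1 ≈ 2.000
  cycle 0 → 1 → 0: weight = 7, length = 2, mean = 7/2 ≈ 3.500
  cycle 1 → 0 → 1: weight = 7, length = 2, mean = 7/2 ≈ 3.500
Minimum mean = 1.000, attained e.g. along the cycle 0 → 0 with weight 1 and length 1. So λ(A) = 1/1 = 1.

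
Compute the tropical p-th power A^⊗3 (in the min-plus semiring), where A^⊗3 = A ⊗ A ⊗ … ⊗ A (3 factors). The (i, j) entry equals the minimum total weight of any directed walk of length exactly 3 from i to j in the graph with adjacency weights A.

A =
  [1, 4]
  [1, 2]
A^⊗3 =
  [3, 6]
  [3, 6]

Each entry (A^⊗3)_ij equals the minimum over all length-3 walks i = v_0 → v_1 → … → v_3 = j of Σ_t A[v_t][v_{t+1}]. For example, for (i, j) = (0, 1) we minimise over 4 possible intermediate vertex sequences; the minimum is 6, attained along the walk 0 → 0 → 0 → 1.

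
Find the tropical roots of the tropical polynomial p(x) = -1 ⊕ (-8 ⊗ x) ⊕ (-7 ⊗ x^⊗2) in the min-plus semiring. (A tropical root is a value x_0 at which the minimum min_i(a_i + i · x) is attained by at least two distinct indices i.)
Roots: {-1, 7}

Each tropical root is a break point of the lower envelope of the lines y = a_i + i · x (there are 3 lines, with slopes 0, 1, ..., 2). Only the lines that attain the minimum somewhere contribute to roots; other lines are dominated. Here the surviving (envelope) indices are i = 2, i = 1, i = 0.
Intersections between consecutive envelope lines give the roots: for adjacent envelope indices i < j the intersection is x = (a_i − a_j) / (j − i). Reading off the sorted break points: {-1, 7}.
Verification: at each break x_0, at least two indices attain the minimum of min_i(a_i + i · x_0).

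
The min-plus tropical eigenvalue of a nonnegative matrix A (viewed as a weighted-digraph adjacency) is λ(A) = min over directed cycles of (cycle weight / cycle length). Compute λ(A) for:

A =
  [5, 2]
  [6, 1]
λ(A) = 1

Enumerate directed cycles and compute their means (weight / length). Sample:
  cycle 0 → 0: weight = 5, length = 1, mean = 5/1 ≈ 5.000
  cycle 1 → 1: weight = 1, length = 1, mean = 1/1 ≈ 1.000
  cycle 0 → 1 → 0: weight = 8, length = 2, mean = 8/2 ≈ 4.000
  cycle 1 → 0 → 1: weight = 8, length = 2, mean = 8/2 ≈ 4.000
Minimum mean = 1.000, attained e.g. along the cycle 1 → 1 with weight 1 and length 1. So λ(A) = 1/1 = 1.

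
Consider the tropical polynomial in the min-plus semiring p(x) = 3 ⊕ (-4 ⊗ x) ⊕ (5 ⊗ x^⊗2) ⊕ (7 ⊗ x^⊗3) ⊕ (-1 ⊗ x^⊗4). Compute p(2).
p(2) = -2

A tropical monomial a ⊗ x^⊗i evaluates to a + i · x. Evaluating each term at x = 2:
  Term 0 contributes 3 + 0 · 2 = 3
  Term 1 contributes -4 + 1 · 2 = -2
  Term 2 contributes 5 + 2 · 2 = 9
  Term 3 contributes 7 + 3 · 2 = 13
  Term 4 contributes -1 + 4 · 2 = 7
p(2) = ⊕ of these = min[3, -2, 9, 13, 7] = -2.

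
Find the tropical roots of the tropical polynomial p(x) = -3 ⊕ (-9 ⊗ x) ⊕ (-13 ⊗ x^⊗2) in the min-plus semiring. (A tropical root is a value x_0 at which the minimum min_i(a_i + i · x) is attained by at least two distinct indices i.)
Roots: {4, 6}

Each tropical root is a break point of the lower envelope of the lines y = a_i + i · x (there are 3 lines, with slopes 0, 1, ..., 2). Only the lines that attain the minimum somewhere contribute to roots; other lines are dominated. Here the surviving (envelope) indices are i = 2, i = 1, i = 0.
Intersections between consecutive envelope lines give the roots: for adjacent envelope indices i < j the intersection is x = (a_i − a_j) / (j − i). Reading off the sorted break points: {4, 6}.
Verification: at each break x_0, at least two indices attain the minimum of min_i(a_i + i · x_0).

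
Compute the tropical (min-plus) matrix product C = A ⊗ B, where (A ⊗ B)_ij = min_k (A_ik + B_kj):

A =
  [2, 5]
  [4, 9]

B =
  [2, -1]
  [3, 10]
A ⊗ B =
  [4, 1]
  [6, 3]

Apply the min-plus product entry-by-entry:
  C[0][0] = min over k of (A[0][0] + B[0][0] = 2 + 2 = 4, A[0][1] + B[1][0] = 5 + 3 = 8) = 4 (attained at k = 0)
  C[0][1] = min over k of (A[0][0] + B[0][1] = 2 + -1 = 1, A[0][1] + B[1][1] = 5 + 10 = 15) = 1 (attained at k = 0)
  C[1][0] = min over k of (A[1][0] + B[0][0] = 4 + 2 = 6, A[1][1] + B[1][0] = 9 + 3 = 12) = 6 (attained at k = 0)
  C[1][1] = min over k of (A[1][0] + B[0][1] = 4 + -1 = 3, A[1][1] + B[1][1] = 9 + 10 = 19) = 3 (attained at k = 0)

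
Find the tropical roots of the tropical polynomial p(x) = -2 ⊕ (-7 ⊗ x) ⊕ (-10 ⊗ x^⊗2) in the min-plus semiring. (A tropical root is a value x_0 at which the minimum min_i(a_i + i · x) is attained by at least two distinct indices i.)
Roots: {3, 5}

Each tropical root is a break point of the lower envelope of the lines y = a_i + i · x (there are 3 lines, with slopes 0, 1, ..., 2). Only the lines that attain the minimum somewhere contribute to roots; other lines are dominated. Here the surviving (envelope) indices are i = 2, i = 1, i = 0.
Intersections between consecutive envelope lines give the roots: for adjacent envelope indices i < j the intersection is x = (a_i − a_j) / (j − i). Reading off the sorted break points: {3, 5}.
Verification: at each break x_0, at least two indices attain the minimum of min_i(a_i + i · x_0).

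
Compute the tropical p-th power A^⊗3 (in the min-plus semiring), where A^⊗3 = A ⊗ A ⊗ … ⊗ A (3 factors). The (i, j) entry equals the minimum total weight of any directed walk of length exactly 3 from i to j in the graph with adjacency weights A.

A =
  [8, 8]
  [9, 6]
A^⊗3 =
  [23, 20]
  [21, 18]

Each entry (A^⊗3)_ij equals the minimum over all length-3 walks i = v_0 → v_1 → … → v_3 = j of Σ_t A[v_t][v_{t+1}]. For example, for (i, j) = (0, 1) we minimise over 4 possible intermediate vertex sequences; the minimum is 20, attained along the walk 0 → 1 → 1 → 1.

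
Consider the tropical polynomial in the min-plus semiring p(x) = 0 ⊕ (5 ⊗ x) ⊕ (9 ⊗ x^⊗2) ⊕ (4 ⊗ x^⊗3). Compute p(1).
p(1) = 0

A tropical monomial a ⊗ x^⊗i evaluates to a + i · x. Evaluating each term at x = 1:
  Term 0 contributes 0 + 0 · 1 = 0
  Term 1 contributes 5 + 1 · 1 = 6
  Term 2 contributes 9 + 2 · 1 = 11
  Term 3 contributes 4 + 3 · 1 = 7
p(1) = ⊕ of these = min[0, 6, 11, 7] = 0.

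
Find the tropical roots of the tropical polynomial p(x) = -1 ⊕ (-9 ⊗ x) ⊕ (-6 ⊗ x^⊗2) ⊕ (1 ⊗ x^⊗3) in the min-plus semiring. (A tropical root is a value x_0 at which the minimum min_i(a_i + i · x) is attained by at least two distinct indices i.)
Roots: {-7, -3, 8}

Each tropical root is a break point of the lower envelope of the lines y = a_i + i · x (there are 4 lines, with slopes 0, 1, ..., 3). Only the lines that attain the minimum somewhere contribute to roots; other lines are dominated. Here the surviving (envelope) indices are i = 3, i = 2, i = 1, i = 0.
Intersections between consecutive envelope lines give the roots: for adjacent envelope indices i < j the intersection is x = (a_i − a_j) / (j − i). Reading off the sorted break points: {-7, -3, 8}.
Verification: at each break x_0, at least two indices attain the minimum of min_i(a_i + i · x_0).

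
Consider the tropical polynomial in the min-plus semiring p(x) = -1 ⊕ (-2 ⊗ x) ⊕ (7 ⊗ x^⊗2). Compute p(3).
p(3) = -1

A tropical monomial a ⊗ x^⊗i evaluates to a + i · x. Evaluating each term at x = 3:
  Term 0 contributes -1 + 0 · 3 = -1
  Term 1 contributes -2 + 1 · 3 = 1
  Term 2 contributes 7 + 2 · 3 = 13
p(3) = ⊕ of these = min[-1, 1, 13] = -1.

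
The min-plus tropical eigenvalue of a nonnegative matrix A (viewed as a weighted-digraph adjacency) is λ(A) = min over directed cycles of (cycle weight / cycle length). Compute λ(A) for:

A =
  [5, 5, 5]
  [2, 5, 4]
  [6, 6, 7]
λ(A) = 7/2

Enumerate directed cycles and compute their means (weight / length). Sample:
  cycle 0 → 0: weight = 5, length = 1, mean = 5/1 ≈ 5.000
  cycle 1 → 1: weight = 5, length = 1, mean = 5/1 ≈ 5.000
  cycle 2 → 2: weight = 7, length = 1, mean = 7/1 ≈ 7.000
  cycle 0 → 1 → 0: weight = 7, length = 2, mean = 7/2 ≈ 3.500
  cycle 0 → 2 → 0: weight = 11, length = 2, mean = 11/2 ≈ 5.500
  cycle 1 → 0 → 1: weight = 7, length = 2, mean = 7/2 ≈ 3.500
Minimum mean = 3.500, attained e.g. along the cycle 0 → 1 → 0 with weight 7 and length 2. So λ(A) = 7/2 = 7/2.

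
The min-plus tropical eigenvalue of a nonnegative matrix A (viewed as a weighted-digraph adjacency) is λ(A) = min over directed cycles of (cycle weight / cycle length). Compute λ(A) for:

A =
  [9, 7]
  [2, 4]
λ(A) = 4

Enumerate directed cycles and compute their means (weight / length). Sample:
  cycle 0 → 0: weight = 9, length = 1, mean = 9/1 ≈ 9.000
  cycle 1 → 1: weight = 4, length = 1, mean = 4/1 ≈ 4.000
  cycle 0 → 1 → 0: weight = 9, length = 2, mean = 9/2 ≈ 4.500
  cycle 1 → 0 → 1: weight = 9, length = 2, mean = 9/2 ≈ 4.500
Minimum mean = 4.000, attained e.g. along the cycle 1 → 1 with weight 4 and length 1. So λ(A) = 4/1 = 4.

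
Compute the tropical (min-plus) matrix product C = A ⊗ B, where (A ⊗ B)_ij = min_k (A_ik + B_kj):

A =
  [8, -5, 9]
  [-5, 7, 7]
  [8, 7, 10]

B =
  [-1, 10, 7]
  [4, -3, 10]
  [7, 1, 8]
A ⊗ B =
  [-1, -8, 5]
  [-6, 4, 2]
  [7, 4, 15]

Apply the min-plus product entry-by-entry:
  C[0][0] = min over k of (A[0][0] + B[0][0] = 8 + -1 = 7, A[0][1] + B[1][0] = -5 + 4 = -1, A[0][2] + B[2][0] = 9 + 7 = 16) = -1 (attained at k = 1)
  C[0][1] = min over k of (A[0][0] + B[0][1] = 8 + 10 = 18, A[0][1] + B[1][1] = -5 + -3 = -8, A[0][2] + B[2][1] = 9 + 1 = 10) = -8 (attained at k = 1)
  C[0][2] = min over k of (A[0][0] + B[0][2] = 8 + 7 = 15, A[0][1] + B[1][2] = -5 + 10 = 5, A[0][2] + B[2][2] = 9 + 8 = 17) = 5 (attained at k = 1)
  C[1][0] = min over k of (A[1][0] + B[0][0] = -5 + -1 = -6, A[1][1] + B[1][0] = 7 + 4 = 11, A[1][2] + B[2][0] = 7 + 7 = 14) = -6 (attained at k = 0)
  C[1][1] = min over k of (A[1][0] + B[0][1] = -5 + 10 = 5, A[1][1] + B[1][1] = 7 + -3 = 4, A[1][2] + B[2][1] = 7 + 1 = 8) = 4 (attained at k = 1)
  C[1][2] = min over k of (A[1][0] + B[0][2] = -5 + 7 = 2, A[1][1] + B[1][2] = 7 + 10 = 17, A[1][2] + B[2][2] = 7 + 8 = 15) = 2 (attained at k = 0)
  C[2][0] = min over k of (A[2][0] + B[0][0] = 8 + -1 = 7, A[2][1] + B[1][0] = 7 + 4 = 11, A[2][2] + B[2][0] = 10 + 7 = 17) = 7 (attained at k = 0)
  C[2][1] = min over k of (A[2][0] + B[0][1] = 8 + 10 = 18, A[2][1] + B[1][1] = 7 + -3 = 4, A[2][2] + B[2][1] = 10 + 1 = 11) = 4 (attained at k = 1)
  C[2][2] = min over k of (A[2][0] + B[0][2] = 8 + 7 = 15, A[2][1] + B[1][2] = 7 + 10 = 17, A[2][2] + B[2][2] = 10 + 8 = 18) = 15 (attained at k = 0)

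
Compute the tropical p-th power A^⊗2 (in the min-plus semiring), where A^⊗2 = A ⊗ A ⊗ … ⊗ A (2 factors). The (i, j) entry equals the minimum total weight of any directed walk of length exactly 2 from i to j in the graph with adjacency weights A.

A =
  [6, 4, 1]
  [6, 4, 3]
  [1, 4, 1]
A^⊗2 =
  [2, 5, 2]
  [4, 7, 4]
  [2, 5, 2]

Each entry (A^⊗2)_ij equals the minimum over all length-2 walks i = v_0 → v_1 → … → v_2 = j of Σ_t A[v_t][v_{t+1}]. For example, for (i, j) = (0, 2) we minimise over 3 possible intermediate vertex sequences; the minimum is 2, attained along the walk 0 → 2 → 2.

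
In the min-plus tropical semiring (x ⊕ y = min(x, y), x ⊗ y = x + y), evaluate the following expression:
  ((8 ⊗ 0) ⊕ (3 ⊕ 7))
((8 ⊗ 0) ⊕ (3 ⊕ 7)) = 3

Expand innermost to outermost. Recall ⊕ takes the minimum of its arguments and ⊗ takes their sum. Working out the expression ((8 ⊗ 0) ⊕ (3 ⊕ 7)) gives 3.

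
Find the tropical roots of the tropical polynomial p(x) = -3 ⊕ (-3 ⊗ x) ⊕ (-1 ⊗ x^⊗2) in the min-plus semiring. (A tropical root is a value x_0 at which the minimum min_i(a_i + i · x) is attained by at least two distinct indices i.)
Roots: {-2, 0}

Each tropical root is a break point of the lower envelope of the lines y = a_i + i · x (there are 3 lines, with slopes 0, 1, ..., 2). Only the lines that attain the minimum somewhere contribute to roots; other lines are dominated. Here the surviving (envelope) indices are i = 2, i = 1, i = 0.
Intersections between consecutive envelope lines give the roots: for adjacent envelope indices i < j the intersection is x = (a_i − a_j) / (j − i). Reading off the sorted break points: {-2, 0}.
Verification: at each break x_0, at least two indices attain the minimum of min_i(a_i + i · x_0).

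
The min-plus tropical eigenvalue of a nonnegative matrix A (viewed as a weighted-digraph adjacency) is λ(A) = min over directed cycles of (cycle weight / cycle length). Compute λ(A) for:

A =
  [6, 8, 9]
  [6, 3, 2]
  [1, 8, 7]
λ(A) = 3

Enumerate directed cycles and compute their means (weight / length). Sample:
  cycle 0 → 0: weight = 6, length = 1, mean = 6/1 ≈ 6.000
  cycle 1 → 1: weight = 3, length = 1, mean = 3/1 ≈ 3.000
  cycle 2 → 2: weight = 7, length = 1, mean = 7/1 ≈ 7.000
  cycle 0 → 1 → 0: weight = 14, length = 2, mean = 14/2 ≈ 7.000
  cycle 0 → 2 → 0: weight = 10, length = 2, mean = 10/2 ≈ 5.000
  cycle 1 → 0 → 1: weight = 14, length = 2, mean = 14/2 ≈ 7.000
Minimum mean = 3.000, attained e.g. along the cycle 1 → 1 with weight 3 and length 1. So λ(A) = 3/1 = 3.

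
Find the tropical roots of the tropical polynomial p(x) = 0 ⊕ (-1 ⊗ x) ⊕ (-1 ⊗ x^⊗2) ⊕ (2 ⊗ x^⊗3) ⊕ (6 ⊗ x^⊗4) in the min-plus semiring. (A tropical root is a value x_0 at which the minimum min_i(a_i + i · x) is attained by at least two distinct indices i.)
Roots: {-4, -3, 0, 1}

Each tropical root is a break point of the lower envelope of the lines y = a_i + i · x (there are 5 lines, with slopes 0, 1, ..., 4). Only the lines that attain the minimum somewhere contribute to roots; other lines are dominated. Here the surviving (envelope) indices are i = 4, i = 3, i = 2, i = 1, i = 0.
Intersections between consecutive envelope lines give the roots: for adjacent envelope indices i < j the intersection is x = (a_i − a_j) / (j − i). Reading off the sorted break points: {-4, -3, 0, 1}.
Verification: at each break x_0, at least two indices attain the minimum of min_i(a_i + i · x_0).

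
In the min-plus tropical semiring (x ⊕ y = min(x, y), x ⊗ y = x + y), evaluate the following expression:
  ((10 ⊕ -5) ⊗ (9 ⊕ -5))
((10 ⊕ -5) ⊗ (9 ⊕ -5)) = -10

Expand innermost to outermost. Recall ⊕ takes the minimum of its arguments and ⊗ takes their sum. Working out the expression ((10 ⊕ -5) ⊗ (9 ⊕ -5)) gives -10.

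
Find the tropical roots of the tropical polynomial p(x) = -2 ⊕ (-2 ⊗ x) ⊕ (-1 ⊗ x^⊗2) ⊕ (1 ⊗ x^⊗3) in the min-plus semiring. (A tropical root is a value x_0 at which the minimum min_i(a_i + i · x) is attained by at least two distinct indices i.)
Roots: {-2, -1, 0}

Each tropical root is a break point of the lower envelope of the lines y = a_i + i · x (there are 4 lines, with slopes 0, 1, ..., 3). Only the lines that attain the minimum somewhere contribute to roots; other lines are dominated. Here the surviving (envelope) indices are i = 3, i = 2, i = 1, i = 0.
Intersections between consecutive envelope lines give the roots: for adjacent envelope indices i < j the intersection is x = (a_i − a_j) / (j − i). Reading off the sorted break points: {-2, -1, 0}.
Verification: at each break x_0, at least two indices attain the minimum of min_i(a_i + i · x_0).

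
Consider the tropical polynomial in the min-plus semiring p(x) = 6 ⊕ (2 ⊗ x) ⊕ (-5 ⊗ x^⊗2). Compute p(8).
p(8) = 6

A tropical monomial a ⊗ x^⊗i evaluates to a + i · x. Evaluating each term at x = 8:
  Term 0 contributes 6 + 0 · 8 = 6
  Term 1 contributes 2 + 1 · 8 = 10
  Term 2 contributes -5 + 2 · 8 = 11
p(8) = ⊕ of these = min[6, 10, 11] = 6.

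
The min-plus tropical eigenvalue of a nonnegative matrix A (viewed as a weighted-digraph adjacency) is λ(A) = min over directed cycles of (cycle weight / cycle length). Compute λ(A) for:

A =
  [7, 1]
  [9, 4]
λ(A) = 4

Enumerate directed cycles and compute their means (weight / length). Sample:
  cycle 0 → 0: weight = 7, length = 1, mean = 7/1 ≈ 7.000
  cycle 1 → 1: weight = 4, length = 1, mean = 4/1 ≈ 4.000
  cycle 0 → 1 → 0: weight = 10, length = 2, mean = 10/2 ≈ 5.000
  cycle 1 → 0 → 1: weight = 10, length = 2, mean = 10/2 ≈ 5.000
Minimum mean = 4.000, attained e.g. along the cycle 1 → 1 with weight 4 and length 1. So λ(A) = 4/1 = 4.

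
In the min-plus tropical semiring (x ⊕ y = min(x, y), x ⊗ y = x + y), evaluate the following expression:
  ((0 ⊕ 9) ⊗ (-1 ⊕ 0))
((0 ⊕ 9) ⊗ (-1 ⊕ 0)) = -1

Expand innermost to outermost. Recall ⊕ takes the minimum of its arguments and ⊗ takes their sum. Working out the expression ((0 ⊕ 9) ⊗ (-1 ⊕ 0)) gives -1.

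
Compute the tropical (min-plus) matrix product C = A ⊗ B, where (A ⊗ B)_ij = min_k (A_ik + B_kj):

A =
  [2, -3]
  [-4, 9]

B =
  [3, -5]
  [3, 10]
A ⊗ B =
  [0, -3]
  [-1, -9]

Apply the min-plus product entry-by-entry:
  C[0][0] = min over k of (A[0][0] + B[0][0] = 2 + 3 = 5, A[0][1] + B[1][0] = -3 + 3 = 0) = 0 (attained at k = 1)
  C[0][1] = min over k of (A[0][0] + B[0][1] = 2 + -5 = -3, A[0][1] + B[1][1] = -3 + 10 = 7) = -3 (attained at k = 0)
  C[1][0] = min over k of (A[1][0] + B[0][0] = -4 + 3 = -1, A[1][1] + B[1][0] = 9 + 3 = 12) = -1 (attained at k = 0)
  C[1][1] = min over k of (A[1][0] + B[0][1] = -4 + -5 = -9, A[1][1] + B[1][1] = 9 + 10 = 19) = -9 (attained at k = 0)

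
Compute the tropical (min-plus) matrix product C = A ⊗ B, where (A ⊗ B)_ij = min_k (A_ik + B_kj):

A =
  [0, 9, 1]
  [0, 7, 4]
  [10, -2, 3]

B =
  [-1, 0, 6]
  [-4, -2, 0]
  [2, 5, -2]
A ⊗ B =
  [-1, 0, -1]
  [-1, 0, 2]
  [-6, -4, -2]

Apply the min-plus product entry-by-entry:
  C[0][0] = min over k of (A[0][0] + B[0][0] = 0 + -1 = -1, A[0][1] + B[1][0] = 9 + -4 = 5, A[0][2] + B[2][0] = 1 + 2 = 3) = -1 (attained at k = 0)
  C[0][1] = min over k of (A[0][0] + B[0][1] = 0 + 0 = 0, A[0][1] + B[1][1] = 9 + -2 = 7, A[0][2] + B[2][1] = 1 + 5 = 6) = 0 (attained at k = 0)
  C[0][2] = min over k of (A[0][0] + B[0][2] = 0 + 6 = 6, A[0][1] + B[1][2] = 9 + 0 = 9, A[0][2] + B[2][2] = 1 + -2 = -1) = -1 (attained at k = 2)
  C[1][0] = min over k of (A[1][0] + B[0][0] = 0 + -1 = -1, A[1][1] + B[1][0] = 7 + -4 = 3, A[1][2] + B[2][0] = 4 + 2 = 6) = -1 (attained at k = 0)
  C[1][1] = min over k of (A[1][0] + B[0][1] = 0 + 0 = 0, A[1][1] + B[1][1] = 7 + -2 = 5, A[1][2] + B[2][1] = 4 + 5 = 9) = 0 (attained at k = 0)
  C[1][2] = min over k of (A[1][0] + B[0][2] = 0 + 6 = 6, A[1][1] + B[1][2] = 7 + 0 = 7, A[1][2] + B[2][2] = 4 + -2 = 2) = 2 (attained at k = 2)
  C[2][0] = min over k of (A[2][0] + B[0][0] = 10 + -1 = 9, A[2][1] + B[1][0] = -2 + -4 = -6, A[2][2] + B[2][0] = 3 + 2 = 5) = -6 (attained at k = 1)
  C[2][1] = min over k of (A[2][0] + B[0][1] = 10 + 0 = 10, A[2][1] + B[1][1] = -2 + -2 = -4, A[2][2] + B[2][1] = 3 + 5 = 8) = -4 (attained at k = 1)
  C[2][2] = min over k of (A[2][0] + B[0][2] = 10 + 6 = 16, A[2][1] + B[1][2] = -2 + 0 = -2, A[2][2] + B[2][2] = 3 + -2 = 1) = -2 (attained at k = 1)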